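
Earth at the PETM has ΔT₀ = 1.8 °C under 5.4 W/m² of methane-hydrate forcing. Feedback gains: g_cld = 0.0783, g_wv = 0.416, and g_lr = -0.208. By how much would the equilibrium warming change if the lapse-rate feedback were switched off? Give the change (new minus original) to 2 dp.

1.04 °C

Original: g = 0.2863, ΔT = 1.8/(1−0.2863) = 2.5221 °C.
Without lapse-rate: g' = 0.4943, ΔT' = 1.8/(1−0.4943) = 3.5594 °C.
Change = 3.5594 − 2.5221 = 1.04 °C.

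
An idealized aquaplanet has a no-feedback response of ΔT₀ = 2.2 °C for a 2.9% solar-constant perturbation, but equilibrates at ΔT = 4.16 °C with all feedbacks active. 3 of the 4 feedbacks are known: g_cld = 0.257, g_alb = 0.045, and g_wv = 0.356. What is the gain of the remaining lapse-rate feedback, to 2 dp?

Amplification A = ΔT/ΔT₀ = 4.16/2.2 = 1.891.
Total gain g = 1 − 1/A = 1 − 1/1.891 = 0.4712.
Known gains sum to 0.257 + 0.045 + 0.356 = 0.658.
g_lr = 0.4712 − 0.658 = -0.19.

-0.19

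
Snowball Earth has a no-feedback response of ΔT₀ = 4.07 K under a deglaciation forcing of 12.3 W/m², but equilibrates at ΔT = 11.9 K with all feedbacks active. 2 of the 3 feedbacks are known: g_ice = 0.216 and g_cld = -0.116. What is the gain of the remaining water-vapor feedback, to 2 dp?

0.56

Amplification A = ΔT/ΔT₀ = 11.9/4.07 = 2.924.
Total gain g = 1 − 1/A = 1 − 1/2.924 = 0.658.
Known gains sum to 0.216 − 0.116 = 0.1.
g_wv = 0.658 − 0.1 = 0.56.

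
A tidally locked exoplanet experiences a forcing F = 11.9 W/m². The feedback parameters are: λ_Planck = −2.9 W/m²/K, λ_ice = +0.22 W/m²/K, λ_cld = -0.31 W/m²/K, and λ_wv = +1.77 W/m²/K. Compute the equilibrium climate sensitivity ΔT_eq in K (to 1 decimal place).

9.8 K

Net feedback parameter λ = (−2.9) + (+0.22) + (-0.31) + (+1.77) = -1.22 W/m²/K.
ΔT = −F/λ = −11.9/(-1.22) = 9.8 K.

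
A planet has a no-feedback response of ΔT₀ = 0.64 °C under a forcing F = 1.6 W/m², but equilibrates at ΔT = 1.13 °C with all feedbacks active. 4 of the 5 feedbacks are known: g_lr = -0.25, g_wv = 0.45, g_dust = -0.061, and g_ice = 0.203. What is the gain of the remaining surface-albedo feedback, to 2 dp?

Amplification A = ΔT/ΔT₀ = 1.13/0.64 = 1.766.
Total gain g = 1 − 1/A = 1 − 1/1.766 = 0.4337.
Known gains sum to -0.25 + 0.45 − 0.061 + 0.203 = 0.342.
g_alb = 0.4337 − 0.342 = 0.09.

0.09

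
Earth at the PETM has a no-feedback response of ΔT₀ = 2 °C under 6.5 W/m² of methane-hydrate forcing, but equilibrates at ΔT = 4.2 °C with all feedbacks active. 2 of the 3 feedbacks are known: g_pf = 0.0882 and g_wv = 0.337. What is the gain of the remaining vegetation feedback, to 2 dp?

Amplification A = ΔT/ΔT₀ = 4.2/2 = 2.1.
Total gain g = 1 − 1/A = 1 − 1/2.1 = 0.5238.
Known gains sum to 0.0882 + 0.337 = 0.4252.
g_veg = 0.5238 − 0.4252 = 0.10.

0.10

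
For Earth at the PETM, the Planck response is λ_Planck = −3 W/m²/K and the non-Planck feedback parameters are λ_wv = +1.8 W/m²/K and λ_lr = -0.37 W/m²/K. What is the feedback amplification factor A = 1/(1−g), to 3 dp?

1.911

Convert to gains: g_wv = 1.8/3 = 0.6; g_lr = -0.37/3 = -0.1233.
Total gain g = 0.4767.
A = 1/(1 − 0.4767) = 1.911.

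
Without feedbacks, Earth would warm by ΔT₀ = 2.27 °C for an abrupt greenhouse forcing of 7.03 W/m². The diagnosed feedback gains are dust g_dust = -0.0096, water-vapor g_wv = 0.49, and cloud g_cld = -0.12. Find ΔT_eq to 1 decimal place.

Total gain g = -0.0096 + 0.49 − 0.12 = 0.3604.
Amplification A = 1/(1 − 0.3604) = 1.563.
ΔT = 2.27 × 1.563 = 3.5 °C.

3.5 °C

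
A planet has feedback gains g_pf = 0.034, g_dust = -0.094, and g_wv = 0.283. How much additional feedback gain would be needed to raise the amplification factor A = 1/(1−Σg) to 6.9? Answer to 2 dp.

Current total gain = 0.223.
Target gain for A = 6.9: g* = 1 − 1/6.9 = 0.8551.
Additional gain needed = 0.8551 − 0.223 = 0.63.

0.63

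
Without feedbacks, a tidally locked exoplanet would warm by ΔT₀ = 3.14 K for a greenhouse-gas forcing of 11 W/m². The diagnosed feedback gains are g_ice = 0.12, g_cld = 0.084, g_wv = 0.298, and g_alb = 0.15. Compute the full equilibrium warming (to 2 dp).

9.02 K

Total gain g = 0.12 + 0.084 + 0.298 + 0.15 = 0.652.
Amplification A = 1/(1 − 0.652) = 2.874.
ΔT = 3.14 × 2.874 = 9.02 K.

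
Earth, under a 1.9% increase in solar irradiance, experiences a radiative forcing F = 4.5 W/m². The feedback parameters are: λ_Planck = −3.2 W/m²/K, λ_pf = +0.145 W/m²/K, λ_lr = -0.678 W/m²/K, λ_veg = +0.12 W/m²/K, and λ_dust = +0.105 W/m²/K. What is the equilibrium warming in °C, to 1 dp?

1.3 °C

Net feedback parameter λ = (−3.2) + (+0.145) + (-0.678) + (+0.12) + (+0.105) = -3.508 W/m²/K.
ΔT = −F/λ = −4.5/(-3.508) = 1.3 °C.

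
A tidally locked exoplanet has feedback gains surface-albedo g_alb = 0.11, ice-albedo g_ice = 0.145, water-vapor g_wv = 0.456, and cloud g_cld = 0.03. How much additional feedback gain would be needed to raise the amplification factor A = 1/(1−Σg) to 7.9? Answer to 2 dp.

0.13

Current total gain = 0.741.
Target gain for A = 7.9: g* = 1 − 1/7.9 = 0.8734.
Additional gain needed = 0.8734 − 0.741 = 0.13.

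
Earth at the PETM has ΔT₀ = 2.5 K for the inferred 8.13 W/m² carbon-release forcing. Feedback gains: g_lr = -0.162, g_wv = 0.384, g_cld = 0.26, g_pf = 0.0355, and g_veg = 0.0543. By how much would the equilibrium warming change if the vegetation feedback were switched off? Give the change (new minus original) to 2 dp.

-0.66 K

Original: g = 0.5718, ΔT = 2.5/(1−0.5718) = 5.8384 K.
Without vegetation: g' = 0.5175, ΔT' = 2.5/(1−0.5175) = 5.1813 K.
Change = 5.1813 − 5.8384 = -0.66 K.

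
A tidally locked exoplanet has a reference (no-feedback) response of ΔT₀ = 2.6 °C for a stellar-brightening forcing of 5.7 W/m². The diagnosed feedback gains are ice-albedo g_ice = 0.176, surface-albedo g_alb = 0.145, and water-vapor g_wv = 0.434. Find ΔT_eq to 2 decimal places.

Total gain g = 0.176 + 0.145 + 0.434 = 0.755.
Amplification A = 1/(1 − 0.755) = 4.082.
ΔT = 2.6 × 4.082 = 10.61 °C.

10.61 °C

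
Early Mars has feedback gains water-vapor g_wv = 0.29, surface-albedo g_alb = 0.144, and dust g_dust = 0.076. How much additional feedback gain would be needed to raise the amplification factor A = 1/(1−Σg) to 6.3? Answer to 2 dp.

0.33

Current total gain = 0.51.
Target gain for A = 6.3: g* = 1 − 1/6.3 = 0.8413.
Additional gain needed = 0.8413 − 0.51 = 0.33.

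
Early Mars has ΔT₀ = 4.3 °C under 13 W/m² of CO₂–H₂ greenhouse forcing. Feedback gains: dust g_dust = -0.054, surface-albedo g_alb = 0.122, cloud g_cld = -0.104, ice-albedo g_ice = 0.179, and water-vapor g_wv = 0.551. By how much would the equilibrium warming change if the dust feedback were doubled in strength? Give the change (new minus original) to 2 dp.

Original: g = 0.694, ΔT = 4.3/(1−0.694) = 14.0523 °C.
With doubled dust: g' = 0.64, ΔT' = 4.3/(1−0.64) = 11.9444 °C.
Change = 11.9444 − 14.0523 = -2.11 °C.

-2.11 °C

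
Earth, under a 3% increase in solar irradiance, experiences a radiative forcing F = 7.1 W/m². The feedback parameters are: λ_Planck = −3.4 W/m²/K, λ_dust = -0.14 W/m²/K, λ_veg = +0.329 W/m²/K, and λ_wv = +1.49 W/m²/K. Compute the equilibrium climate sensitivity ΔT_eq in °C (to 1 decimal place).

Net feedback parameter λ = (−3.4) + (-0.14) + (+0.329) + (+1.49) = -1.721 W/m²/K.
ΔT = −F/λ = −7.1/(-1.721) = 4.1 °C.

4.1 °C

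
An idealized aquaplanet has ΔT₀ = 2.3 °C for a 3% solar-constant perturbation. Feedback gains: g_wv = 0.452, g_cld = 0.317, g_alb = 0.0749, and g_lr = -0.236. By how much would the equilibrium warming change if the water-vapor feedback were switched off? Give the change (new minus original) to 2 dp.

Original: g = 0.6079, ΔT = 2.3/(1−0.6079) = 5.8659 °C.
Without water-vapor: g' = 0.1559, ΔT' = 2.3/(1−0.1559) = 2.7248 °C.
Change = 2.7248 − 5.8659 = -3.14 °C.

-3.14 °C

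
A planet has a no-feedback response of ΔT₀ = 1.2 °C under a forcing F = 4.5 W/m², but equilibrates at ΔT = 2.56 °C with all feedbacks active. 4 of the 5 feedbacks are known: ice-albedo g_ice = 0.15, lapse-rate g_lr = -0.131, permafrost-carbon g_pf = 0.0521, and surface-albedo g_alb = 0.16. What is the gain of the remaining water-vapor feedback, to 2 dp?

Amplification A = ΔT/ΔT₀ = 2.56/1.2 = 2.133.
Total gain g = 1 − 1/A = 1 − 1/2.133 = 0.5312.
Known gains sum to 0.15 − 0.131 + 0.0521 + 0.16 = 0.2311.
g_wv = 0.5312 − 0.2311 = 0.30.

0.30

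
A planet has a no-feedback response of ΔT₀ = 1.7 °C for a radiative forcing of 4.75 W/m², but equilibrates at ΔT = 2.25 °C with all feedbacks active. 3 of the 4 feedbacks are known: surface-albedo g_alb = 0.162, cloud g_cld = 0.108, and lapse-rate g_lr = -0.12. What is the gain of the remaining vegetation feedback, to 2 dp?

0.09

Amplification A = ΔT/ΔT₀ = 2.25/1.7 = 1.324.
Total gain g = 1 − 1/A = 1 − 1/1.324 = 0.2447.
Known gains sum to 0.162 + 0.108 − 0.12 = 0.15.
g_veg = 0.2447 − 0.15 = 0.09.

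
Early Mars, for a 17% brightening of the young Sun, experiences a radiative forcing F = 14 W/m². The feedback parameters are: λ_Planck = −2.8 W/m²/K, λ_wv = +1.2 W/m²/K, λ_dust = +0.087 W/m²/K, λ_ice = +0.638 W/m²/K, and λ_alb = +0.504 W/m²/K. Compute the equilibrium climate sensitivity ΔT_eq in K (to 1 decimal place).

37.7 K

Net feedback parameter λ = (−2.8) + (+1.2) + (+0.087) + (+0.638) + (+0.504) = -0.371 W/m²/K.
ΔT = −F/λ = −14/(-0.371) = 37.7 K.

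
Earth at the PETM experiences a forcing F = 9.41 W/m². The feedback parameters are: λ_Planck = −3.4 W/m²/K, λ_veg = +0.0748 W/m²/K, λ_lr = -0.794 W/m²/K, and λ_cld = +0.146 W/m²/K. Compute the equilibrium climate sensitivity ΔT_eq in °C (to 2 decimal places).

2.37 °C

Net feedback parameter λ = (−3.4) + (+0.0748) + (-0.794) + (+0.146) = -3.9732 W/m²/K.
ΔT = −F/λ = −9.41/(-3.9732) = 2.37 °C.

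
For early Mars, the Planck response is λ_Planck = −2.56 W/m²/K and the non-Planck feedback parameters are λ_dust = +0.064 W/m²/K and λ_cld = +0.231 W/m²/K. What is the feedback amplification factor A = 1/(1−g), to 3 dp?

1.130

Convert to gains: g_dust = 0.064/2.56 = 0.025; g_cld = 0.231/2.56 = 0.09023.
Total gain g = 0.11523.
A = 1/(1 − 0.11523) = 1.130.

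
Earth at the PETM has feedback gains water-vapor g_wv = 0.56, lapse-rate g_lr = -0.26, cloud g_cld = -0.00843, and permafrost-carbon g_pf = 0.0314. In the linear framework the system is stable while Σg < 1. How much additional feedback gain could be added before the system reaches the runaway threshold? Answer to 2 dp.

0.68

Current total gain = 0.56 − 0.26 − 0.00843 + 0.0314 = 0.32297.
Margin to runaway = 1 − 0.32297 = 0.68.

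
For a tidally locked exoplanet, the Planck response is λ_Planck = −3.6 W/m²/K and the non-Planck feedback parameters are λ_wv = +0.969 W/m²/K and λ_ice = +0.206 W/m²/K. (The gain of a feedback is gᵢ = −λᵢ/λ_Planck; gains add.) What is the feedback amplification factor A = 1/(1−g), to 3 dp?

Convert to gains: g_wv = 0.969/3.6 = 0.2692; g_ice = 0.206/3.6 = 0.05722.
Total gain g = 0.32642.
A = 1/(1 − 0.32642) = 1.485.

1.485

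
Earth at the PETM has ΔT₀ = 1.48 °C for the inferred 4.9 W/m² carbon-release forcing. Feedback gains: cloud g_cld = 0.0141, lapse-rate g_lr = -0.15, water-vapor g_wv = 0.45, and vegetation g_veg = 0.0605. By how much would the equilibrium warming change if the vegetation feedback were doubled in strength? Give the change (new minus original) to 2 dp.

Original: g = 0.3746, ΔT = 1.48/(1−0.3746) = 2.3665 °C.
With doubled vegetation: g' = 0.4351, ΔT' = 1.48/(1−0.4351) = 2.6199 °C.
Change = 2.6199 − 2.3665 = 0.25 °C.

0.25 °C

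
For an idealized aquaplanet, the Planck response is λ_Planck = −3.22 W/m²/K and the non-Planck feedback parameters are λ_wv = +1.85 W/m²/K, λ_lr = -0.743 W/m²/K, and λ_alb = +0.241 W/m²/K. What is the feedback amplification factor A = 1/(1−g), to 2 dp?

Convert to gains: g_wv = 1.85/3.22 = 0.5745; g_lr = -0.743/3.22 = -0.2307; g_alb = 0.241/3.22 = 0.07484.
Total gain g = 0.41864.
A = 1/(1 − 0.41864) = 1.72.

1.72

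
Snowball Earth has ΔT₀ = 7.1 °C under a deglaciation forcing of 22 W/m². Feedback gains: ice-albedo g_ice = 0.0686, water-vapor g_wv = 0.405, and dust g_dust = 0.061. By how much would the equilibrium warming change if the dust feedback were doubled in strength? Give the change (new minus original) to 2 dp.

2.30 °C

Original: g = 0.5346, ΔT = 7.1/(1−0.5346) = 15.2557 °C.
With doubled dust: g' = 0.5956, ΔT' = 7.1/(1−0.5956) = 17.5569 °C.
Change = 17.5569 − 15.2557 = 2.30 °C.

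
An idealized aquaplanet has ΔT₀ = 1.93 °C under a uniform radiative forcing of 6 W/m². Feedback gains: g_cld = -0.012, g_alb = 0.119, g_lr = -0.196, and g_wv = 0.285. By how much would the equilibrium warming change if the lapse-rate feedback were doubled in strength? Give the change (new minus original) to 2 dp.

Original: g = 0.196, ΔT = 1.93/(1−0.196) = 2.4005 °C.
With doubled lapse-rate: g' = 0, ΔT' = 1.93/(1+0) = 1.9300 °C.
Change = 1.9300 − 2.4005 = -0.47 °C.

-0.47 °C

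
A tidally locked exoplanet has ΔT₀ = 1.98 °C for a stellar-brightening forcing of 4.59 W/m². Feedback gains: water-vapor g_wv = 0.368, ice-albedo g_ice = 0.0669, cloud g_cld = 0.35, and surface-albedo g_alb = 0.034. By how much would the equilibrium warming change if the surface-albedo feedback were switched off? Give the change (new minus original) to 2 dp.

-1.73 °C

Original: g = 0.8189, ΔT = 1.98/(1−0.8189) = 10.9332 °C.
Without surface-albedo: g' = 0.7849, ΔT' = 1.98/(1−0.7849) = 9.2050 °C.
Change = 9.2050 − 10.9332 = -1.73 °C.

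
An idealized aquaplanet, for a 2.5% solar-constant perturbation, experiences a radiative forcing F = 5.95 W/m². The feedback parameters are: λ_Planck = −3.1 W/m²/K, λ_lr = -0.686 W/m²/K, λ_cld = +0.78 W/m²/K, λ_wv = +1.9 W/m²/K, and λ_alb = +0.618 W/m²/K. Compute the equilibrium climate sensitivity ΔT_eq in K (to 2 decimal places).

12.19 K

Net feedback parameter λ = (−3.1) + (-0.686) + (+0.78) + (+1.9) + (+0.618) = -0.488 W/m²/K.
ΔT = −F/λ = −5.95/(-0.488) = 12.19 K.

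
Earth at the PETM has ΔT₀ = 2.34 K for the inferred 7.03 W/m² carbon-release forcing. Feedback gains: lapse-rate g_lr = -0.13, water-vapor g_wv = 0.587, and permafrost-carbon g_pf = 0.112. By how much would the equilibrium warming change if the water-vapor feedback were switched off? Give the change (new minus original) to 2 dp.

-3.13 K

Original: g = 0.569, ΔT = 2.34/(1−0.569) = 5.4292 K.
Without water-vapor: g' = -0.018, ΔT' = 2.34/(1+0.018) = 2.2986 K.
Change = 2.2986 − 5.4292 = -3.13 K.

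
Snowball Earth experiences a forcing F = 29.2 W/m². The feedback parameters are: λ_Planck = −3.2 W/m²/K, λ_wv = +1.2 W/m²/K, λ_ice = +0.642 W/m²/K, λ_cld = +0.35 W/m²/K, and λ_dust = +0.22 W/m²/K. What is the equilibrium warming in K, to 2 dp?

37.06 K

Net feedback parameter λ = (−3.2) + (+1.2) + (+0.642) + (+0.35) + (+0.22) = -0.788 W/m²/K.
ΔT = −F/λ = −29.2/(-0.788) = 37.06 K.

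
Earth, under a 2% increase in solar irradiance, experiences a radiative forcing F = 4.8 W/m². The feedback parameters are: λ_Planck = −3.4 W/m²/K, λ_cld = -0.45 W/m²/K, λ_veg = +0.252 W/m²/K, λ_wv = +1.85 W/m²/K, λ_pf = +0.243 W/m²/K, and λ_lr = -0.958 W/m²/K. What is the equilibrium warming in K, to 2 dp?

Net feedback parameter λ = (−3.4) + (-0.45) + (+0.252) + (+1.85) + (+0.243) + (-0.958) = -2.463 W/m²/K.
ΔT = −F/λ = −4.8/(-2.463) = 1.95 K.

1.95 K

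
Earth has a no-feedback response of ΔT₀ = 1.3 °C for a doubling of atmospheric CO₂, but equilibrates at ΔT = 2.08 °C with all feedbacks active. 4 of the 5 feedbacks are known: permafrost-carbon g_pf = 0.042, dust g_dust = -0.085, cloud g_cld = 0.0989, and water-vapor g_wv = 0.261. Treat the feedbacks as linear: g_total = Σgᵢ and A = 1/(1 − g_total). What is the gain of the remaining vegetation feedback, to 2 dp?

Amplification A = ΔT/ΔT₀ = 2.08/1.3 = 1.6.
Total gain g = 1 − 1/A = 1 − 1/1.6 = 0.375.
Known gains sum to 0.042 − 0.085 + 0.0989 + 0.261 = 0.3169.
g_veg = 0.375 − 0.3169 = 0.06.

0.06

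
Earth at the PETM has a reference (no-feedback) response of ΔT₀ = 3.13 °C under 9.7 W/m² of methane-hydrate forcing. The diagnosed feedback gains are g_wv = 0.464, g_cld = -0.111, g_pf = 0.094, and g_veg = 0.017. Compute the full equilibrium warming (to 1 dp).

Total gain g = 0.464 − 0.111 + 0.094 + 0.017 = 0.464.
Amplification A = 1/(1 − 0.464) = 1.866.
ΔT = 3.13 × 1.866 = 5.8 °C.

5.8 °C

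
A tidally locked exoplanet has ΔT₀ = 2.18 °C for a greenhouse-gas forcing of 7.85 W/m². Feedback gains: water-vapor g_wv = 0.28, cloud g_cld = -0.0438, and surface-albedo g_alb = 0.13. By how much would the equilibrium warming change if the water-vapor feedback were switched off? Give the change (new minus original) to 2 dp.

Original: g = 0.3662, ΔT = 2.18/(1−0.3662) = 3.4396 °C.
Without water-vapor: g' = 0.0862, ΔT' = 2.18/(1−0.0862) = 2.3856 °C.
Change = 2.3856 − 3.4396 = -1.05 °C.

-1.05 °C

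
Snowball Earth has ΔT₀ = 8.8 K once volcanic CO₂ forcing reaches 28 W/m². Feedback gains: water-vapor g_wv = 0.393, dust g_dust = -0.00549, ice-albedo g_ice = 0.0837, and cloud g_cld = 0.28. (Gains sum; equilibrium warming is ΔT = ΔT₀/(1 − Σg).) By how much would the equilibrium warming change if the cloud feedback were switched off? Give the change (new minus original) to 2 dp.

-18.73 K

Original: g = 0.75121, ΔT = 8.8/(1−0.75121) = 35.3712 K.
Without cloud: g' = 0.47121, ΔT' = 8.8/(1−0.47121) = 16.6418 K.
Change = 16.6418 − 35.3712 = -18.73 K.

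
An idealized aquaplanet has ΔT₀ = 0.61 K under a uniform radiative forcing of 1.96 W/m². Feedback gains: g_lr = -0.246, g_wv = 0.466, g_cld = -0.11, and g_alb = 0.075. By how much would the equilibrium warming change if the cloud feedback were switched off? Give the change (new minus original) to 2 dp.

Original: g = 0.185, ΔT = 0.61/(1−0.185) = 0.7485 K.
Without cloud: g' = 0.295, ΔT' = 0.61/(1−0.295) = 0.8652 K.
Change = 0.8652 − 0.7485 = 0.12 K.

0.12 K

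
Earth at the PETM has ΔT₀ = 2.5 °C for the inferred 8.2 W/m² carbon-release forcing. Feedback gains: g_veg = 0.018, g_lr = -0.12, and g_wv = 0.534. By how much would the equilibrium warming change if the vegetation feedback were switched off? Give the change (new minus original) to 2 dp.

-0.14 °C

Original: g = 0.432, ΔT = 2.5/(1−0.432) = 4.4014 °C.
Without vegetation: g' = 0.414, ΔT' = 2.5/(1−0.414) = 4.2662 °C.
Change = 4.2662 − 4.4014 = -0.14 °C.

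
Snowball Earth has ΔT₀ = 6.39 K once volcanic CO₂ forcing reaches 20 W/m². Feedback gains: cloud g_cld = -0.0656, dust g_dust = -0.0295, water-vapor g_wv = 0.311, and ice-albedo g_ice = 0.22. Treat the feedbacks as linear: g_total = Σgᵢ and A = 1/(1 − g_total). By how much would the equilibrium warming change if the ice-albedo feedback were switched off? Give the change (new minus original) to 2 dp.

-3.18 K

Original: g = 0.4359, ΔT = 6.39/(1−0.4359) = 11.3278 K.
Without ice-albedo: g' = 0.2159, ΔT' = 6.39/(1−0.2159) = 8.1495 K.
Change = 8.1495 − 11.3278 = -3.18 K.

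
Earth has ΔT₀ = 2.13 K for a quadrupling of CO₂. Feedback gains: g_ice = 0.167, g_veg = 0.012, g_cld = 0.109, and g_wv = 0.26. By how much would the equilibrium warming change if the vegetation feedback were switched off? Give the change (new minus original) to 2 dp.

-0.12 K

Original: g = 0.548, ΔT = 2.13/(1−0.548) = 4.7124 K.
Without vegetation: g' = 0.536, ΔT' = 2.13/(1−0.536) = 4.5905 K.
Change = 4.5905 − 4.7124 = -0.12 K.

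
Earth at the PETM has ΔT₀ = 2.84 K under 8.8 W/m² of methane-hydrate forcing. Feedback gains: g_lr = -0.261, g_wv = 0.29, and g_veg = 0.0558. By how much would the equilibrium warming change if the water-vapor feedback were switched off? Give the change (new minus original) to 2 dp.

Original: g = 0.0848, ΔT = 2.84/(1−0.0848) = 3.1031 K.
Without water-vapor: g' = -0.2052, ΔT' = 2.84/(1+0.2052) = 2.3565 K.
Change = 2.3565 − 3.1031 = -0.75 K.

-0.75 K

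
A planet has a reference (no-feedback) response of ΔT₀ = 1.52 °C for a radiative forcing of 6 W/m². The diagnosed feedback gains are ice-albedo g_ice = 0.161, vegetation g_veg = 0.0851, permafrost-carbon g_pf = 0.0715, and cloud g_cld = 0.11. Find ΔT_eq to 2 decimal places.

Total gain g = 0.161 + 0.0851 + 0.0715 + 0.11 = 0.4276.
Amplification A = 1/(1 − 0.4276) = 1.747.
ΔT = 1.52 × 1.747 = 2.66 °C.

2.66 °C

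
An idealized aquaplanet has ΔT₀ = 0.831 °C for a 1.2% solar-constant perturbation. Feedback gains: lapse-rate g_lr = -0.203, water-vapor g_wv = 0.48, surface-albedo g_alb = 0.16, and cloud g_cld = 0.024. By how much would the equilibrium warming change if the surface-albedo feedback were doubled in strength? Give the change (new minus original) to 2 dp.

Original: g = 0.461, ΔT = 0.831/(1−0.461) = 1.5417 °C.
With doubled surface-albedo: g' = 0.621, ΔT' = 0.831/(1−0.621) = 2.1926 °C.
Change = 2.1926 − 1.5417 = 0.65 °C.

0.65 °C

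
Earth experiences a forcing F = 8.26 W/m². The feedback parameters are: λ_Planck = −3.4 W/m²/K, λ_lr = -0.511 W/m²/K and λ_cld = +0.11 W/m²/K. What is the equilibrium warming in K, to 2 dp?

Net feedback parameter λ = (−3.4) + (-0.511) + (+0.11) = -3.801 W/m²/K.
ΔT = −F/λ = −8.26/(-3.801) = 2.17 K.

2.17 K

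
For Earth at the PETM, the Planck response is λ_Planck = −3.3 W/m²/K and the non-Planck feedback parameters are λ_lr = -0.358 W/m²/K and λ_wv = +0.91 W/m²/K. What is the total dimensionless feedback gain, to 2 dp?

0.17

Convert to gains: g_lr = -0.358/3.3 = -0.1085; g_wv = 0.91/3.3 = 0.2758.
Total gain g = 0.1673.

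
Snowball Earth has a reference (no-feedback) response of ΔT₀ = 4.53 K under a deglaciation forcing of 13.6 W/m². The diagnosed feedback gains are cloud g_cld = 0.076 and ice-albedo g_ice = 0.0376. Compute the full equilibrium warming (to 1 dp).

Total gain g = 0.076 + 0.0376 = 0.1136.
Amplification A = 1/(1 − 0.1136) = 1.128.
ΔT = 4.53 × 1.128 = 5.1 K.

5.1 K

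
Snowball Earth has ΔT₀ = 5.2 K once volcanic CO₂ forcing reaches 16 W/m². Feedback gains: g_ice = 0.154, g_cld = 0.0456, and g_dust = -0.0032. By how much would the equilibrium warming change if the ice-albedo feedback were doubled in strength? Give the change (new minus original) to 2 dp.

1.53 K

Original: g = 0.1964, ΔT = 5.2/(1−0.1964) = 6.4709 K.
With doubled ice-albedo: g' = 0.3504, ΔT' = 5.2/(1−0.3504) = 8.0049 K.
Change = 8.0049 − 6.4709 = 1.53 K.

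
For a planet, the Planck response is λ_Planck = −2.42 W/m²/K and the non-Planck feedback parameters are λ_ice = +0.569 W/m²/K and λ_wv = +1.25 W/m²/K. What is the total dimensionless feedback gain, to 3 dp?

Convert to gains: g_ice = 0.569/2.42 = 0.2351; g_wv = 1.25/2.42 = 0.5165.
Total gain g = 0.7516.

0.752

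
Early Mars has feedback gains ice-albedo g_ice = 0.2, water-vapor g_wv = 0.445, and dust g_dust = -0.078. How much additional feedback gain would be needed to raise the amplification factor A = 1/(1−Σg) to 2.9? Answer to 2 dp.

Current total gain = 0.567.
Target gain for A = 2.9: g* = 1 − 1/2.9 = 0.6552.
Additional gain needed = 0.6552 − 0.567 = 0.09.

0.09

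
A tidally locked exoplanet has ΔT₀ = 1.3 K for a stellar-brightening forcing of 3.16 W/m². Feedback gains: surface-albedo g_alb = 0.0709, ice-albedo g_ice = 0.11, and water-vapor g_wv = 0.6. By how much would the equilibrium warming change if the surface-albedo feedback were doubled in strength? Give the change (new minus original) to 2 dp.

2.84 K

Original: g = 0.7809, ΔT = 1.3/(1−0.7809) = 5.9334 K.
With doubled surface-albedo: g' = 0.8518, ΔT' = 1.3/(1−0.8518) = 8.7719 K.
Change = 8.7719 − 5.9334 = 2.84 K.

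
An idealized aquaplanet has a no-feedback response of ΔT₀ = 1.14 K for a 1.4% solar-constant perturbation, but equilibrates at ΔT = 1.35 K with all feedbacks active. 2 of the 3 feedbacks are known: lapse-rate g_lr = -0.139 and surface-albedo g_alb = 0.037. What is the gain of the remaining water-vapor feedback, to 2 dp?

0.26

Amplification A = ΔT/ΔT₀ = 1.35/1.14 = 1.184.
Total gain g = 1 − 1/A = 1 − 1/1.184 = 0.1554.
Known gains sum to -0.139 + 0.037 = -0.102.
g_wv = 0.1554 + 0.102 = 0.26.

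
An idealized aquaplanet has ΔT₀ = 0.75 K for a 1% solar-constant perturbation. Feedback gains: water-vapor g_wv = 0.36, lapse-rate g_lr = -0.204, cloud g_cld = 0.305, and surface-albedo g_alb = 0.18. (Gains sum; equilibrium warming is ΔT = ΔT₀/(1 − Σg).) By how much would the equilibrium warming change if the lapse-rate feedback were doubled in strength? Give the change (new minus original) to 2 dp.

Original: g = 0.641, ΔT = 0.75/(1−0.641) = 2.0891 K.
With doubled lapse-rate: g' = 0.437, ΔT' = 0.75/(1−0.437) = 1.3321 K.
Change = 1.3321 − 2.0891 = -0.76 K.

-0.76 K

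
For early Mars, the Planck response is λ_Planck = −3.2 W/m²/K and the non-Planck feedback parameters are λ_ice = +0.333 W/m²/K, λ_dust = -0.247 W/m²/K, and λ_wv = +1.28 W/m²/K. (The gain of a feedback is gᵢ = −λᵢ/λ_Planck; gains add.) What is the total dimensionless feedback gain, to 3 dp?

Convert to gains: g_ice = 0.333/3.2 = 0.1041; g_dust = -0.247/3.2 = -0.07719; g_wv = 1.28/3.2 = 0.4.
Total gain g = 0.42691.

0.427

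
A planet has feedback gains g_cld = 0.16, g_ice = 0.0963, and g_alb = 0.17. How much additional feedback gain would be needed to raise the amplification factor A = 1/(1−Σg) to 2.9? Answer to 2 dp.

Current total gain = 0.4263.
Target gain for A = 2.9: g* = 1 − 1/2.9 = 0.6552.
Additional gain needed = 0.6552 − 0.4263 = 0.23.

0.23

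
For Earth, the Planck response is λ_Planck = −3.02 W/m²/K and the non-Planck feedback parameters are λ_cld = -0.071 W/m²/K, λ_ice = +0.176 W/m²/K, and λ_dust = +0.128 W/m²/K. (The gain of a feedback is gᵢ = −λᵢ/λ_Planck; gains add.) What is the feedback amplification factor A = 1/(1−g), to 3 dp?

Convert to gains: g_cld = -0.071/3.02 = -0.02351; g_ice = 0.176/3.02 = 0.05828; g_dust = 0.128/3.02 = 0.04238.
Total gain g = 0.07715.
A = 1/(1 − 0.07715) = 1.084.

1.084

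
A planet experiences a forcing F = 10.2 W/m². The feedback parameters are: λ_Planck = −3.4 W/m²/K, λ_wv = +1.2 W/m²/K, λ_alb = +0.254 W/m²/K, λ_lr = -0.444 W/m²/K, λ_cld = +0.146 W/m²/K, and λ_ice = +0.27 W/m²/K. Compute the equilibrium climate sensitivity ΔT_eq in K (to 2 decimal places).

5.17 K

Net feedback parameter λ = (−3.4) + (+1.2) + (+0.254) + (-0.444) + (+0.146) + (+0.27) = -1.974 W/m²/K.
ΔT = −F/λ = −10.2/(-1.974) = 5.17 K.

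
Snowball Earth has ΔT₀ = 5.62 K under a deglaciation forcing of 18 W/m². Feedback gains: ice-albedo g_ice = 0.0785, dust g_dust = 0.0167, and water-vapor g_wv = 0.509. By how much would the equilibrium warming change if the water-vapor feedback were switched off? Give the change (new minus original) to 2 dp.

Original: g = 0.6042, ΔT = 5.62/(1−0.6042) = 14.1991 K.
Without water-vapor: g' = 0.0952, ΔT' = 5.62/(1−0.0952) = 6.2113 K.
Change = 6.2113 − 14.1991 = -7.99 K.

-7.99 K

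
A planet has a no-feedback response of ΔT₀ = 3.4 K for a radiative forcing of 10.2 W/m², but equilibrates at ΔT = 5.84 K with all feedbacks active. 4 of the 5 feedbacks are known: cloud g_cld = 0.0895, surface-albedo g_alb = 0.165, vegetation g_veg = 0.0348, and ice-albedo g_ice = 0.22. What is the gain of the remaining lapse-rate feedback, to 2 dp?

Amplification A = ΔT/ΔT₀ = 5.84/3.4 = 1.718.
Total gain g = 1 − 1/A = 1 − 1/1.718 = 0.4179.
Known gains sum to 0.0895 + 0.165 + 0.0348 + 0.22 = 0.5093.
g_lr = 0.4179 − 0.5093 = -0.09.

-0.09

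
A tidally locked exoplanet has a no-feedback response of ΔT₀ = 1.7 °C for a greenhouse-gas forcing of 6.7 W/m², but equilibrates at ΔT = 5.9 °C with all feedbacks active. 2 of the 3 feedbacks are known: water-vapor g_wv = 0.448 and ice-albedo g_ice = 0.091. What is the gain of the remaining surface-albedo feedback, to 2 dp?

Amplification A = ΔT/ΔT₀ = 5.9/1.7 = 3.471.
Total gain g = 1 − 1/A = 1 − 1/3.471 = 0.7119.
Known gains sum to 0.448 + 0.091 = 0.539.
g_alb = 0.7119 − 0.539 = 0.17.

0.17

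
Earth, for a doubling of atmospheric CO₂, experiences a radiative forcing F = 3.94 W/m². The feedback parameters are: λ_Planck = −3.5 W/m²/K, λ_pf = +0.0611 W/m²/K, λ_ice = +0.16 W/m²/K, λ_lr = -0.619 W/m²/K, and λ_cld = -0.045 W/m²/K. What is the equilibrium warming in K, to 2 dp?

1.00 K

Net feedback parameter λ = (−3.5) + (+0.0611) + (+0.16) + (-0.619) + (-0.045) = -3.9429 W/m²/K.
ΔT = −F/λ = −3.94/(-3.9429) = 1.00 K.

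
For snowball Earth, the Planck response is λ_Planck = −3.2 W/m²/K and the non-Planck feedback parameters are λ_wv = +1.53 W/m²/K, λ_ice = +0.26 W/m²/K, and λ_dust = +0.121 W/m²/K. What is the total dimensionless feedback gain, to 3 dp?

0.597

Convert to gains: g_wv = 1.53/3.2 = 0.4781; g_ice = 0.26/3.2 = 0.08125; g_dust = 0.121/3.2 = 0.03781.
Total gain g = 0.59716.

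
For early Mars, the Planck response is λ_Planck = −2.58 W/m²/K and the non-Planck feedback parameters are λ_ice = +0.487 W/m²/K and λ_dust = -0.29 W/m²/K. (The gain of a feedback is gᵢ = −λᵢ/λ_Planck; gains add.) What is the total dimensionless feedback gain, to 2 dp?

0.08

Convert to gains: g_ice = 0.487/2.58 = 0.1888; g_dust = -0.29/2.58 = -0.1124.
Total gain g = 0.0764.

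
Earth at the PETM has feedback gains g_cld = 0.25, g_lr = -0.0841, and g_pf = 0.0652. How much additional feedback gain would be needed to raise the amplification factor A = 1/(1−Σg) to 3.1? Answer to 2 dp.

0.45

Current total gain = 0.2311.
Target gain for A = 3.1: g* = 1 − 1/3.1 = 0.6774.
Additional gain needed = 0.6774 − 0.2311 = 0.45.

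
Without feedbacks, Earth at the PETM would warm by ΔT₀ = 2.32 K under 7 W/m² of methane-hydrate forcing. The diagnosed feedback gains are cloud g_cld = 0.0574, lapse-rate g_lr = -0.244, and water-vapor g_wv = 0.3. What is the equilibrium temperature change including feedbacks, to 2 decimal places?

2.62 K

Total gain g = 0.0574 − 0.244 + 0.3 = 0.1134.
Amplification A = 1/(1 − 0.1134) = 1.128.
ΔT = 2.32 × 1.128 = 2.62 K.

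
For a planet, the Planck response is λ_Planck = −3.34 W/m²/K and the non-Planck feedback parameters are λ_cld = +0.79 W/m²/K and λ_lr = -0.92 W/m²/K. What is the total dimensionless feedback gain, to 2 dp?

Convert to gains: g_cld = 0.79/3.34 = 0.2365; g_lr = -0.92/3.34 = -0.2754.
Total gain g = -0.0389.

-0.04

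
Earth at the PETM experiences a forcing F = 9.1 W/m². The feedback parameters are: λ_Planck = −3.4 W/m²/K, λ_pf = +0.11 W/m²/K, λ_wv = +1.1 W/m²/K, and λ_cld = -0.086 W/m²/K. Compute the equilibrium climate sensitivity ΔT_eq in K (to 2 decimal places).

4.00 K

Net feedback parameter λ = (−3.4) + (+0.11) + (+1.1) + (-0.086) = -2.276 W/m²/K.
ΔT = −F/λ = −9.1/(-2.276) = 4.00 K.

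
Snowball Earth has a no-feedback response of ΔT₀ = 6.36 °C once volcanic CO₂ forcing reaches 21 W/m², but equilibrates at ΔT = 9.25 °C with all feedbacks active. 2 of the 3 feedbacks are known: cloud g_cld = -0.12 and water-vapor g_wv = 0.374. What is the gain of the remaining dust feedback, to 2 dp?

Amplification A = ΔT/ΔT₀ = 9.25/6.36 = 1.454.
Total gain g = 1 − 1/A = 1 − 1/1.454 = 0.3122.
Known gains sum to -0.12 + 0.374 = 0.254.
g_dust = 0.3122 − 0.254 = 0.06.

0.06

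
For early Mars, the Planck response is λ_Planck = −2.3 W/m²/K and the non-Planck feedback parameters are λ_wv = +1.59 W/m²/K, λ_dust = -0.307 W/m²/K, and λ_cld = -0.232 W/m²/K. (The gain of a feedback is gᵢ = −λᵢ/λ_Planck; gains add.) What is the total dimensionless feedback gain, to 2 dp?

0.46

Convert to gains: g_wv = 1.59/2.3 = 0.6913; g_dust = -0.307/2.3 = -0.1335; g_cld = -0.232/2.3 = -0.1009.
Total gain g = 0.4569.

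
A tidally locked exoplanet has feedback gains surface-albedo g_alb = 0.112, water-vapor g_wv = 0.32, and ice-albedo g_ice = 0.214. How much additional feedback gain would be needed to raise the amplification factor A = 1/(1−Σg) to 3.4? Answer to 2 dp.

0.06

Current total gain = 0.646.
Target gain for A = 3.4: g* = 1 − 1/3.4 = 0.7059.
Additional gain needed = 0.7059 − 0.646 = 0.06.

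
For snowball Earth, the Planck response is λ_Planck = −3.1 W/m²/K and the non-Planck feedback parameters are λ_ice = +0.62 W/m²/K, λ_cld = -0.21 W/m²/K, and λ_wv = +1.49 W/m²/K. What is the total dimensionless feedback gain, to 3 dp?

Convert to gains: g_ice = 0.62/3.1 = 0.2; g_cld = -0.21/3.1 = -0.06774; g_wv = 1.49/3.1 = 0.4806.
Total gain g = 0.61286.

0.613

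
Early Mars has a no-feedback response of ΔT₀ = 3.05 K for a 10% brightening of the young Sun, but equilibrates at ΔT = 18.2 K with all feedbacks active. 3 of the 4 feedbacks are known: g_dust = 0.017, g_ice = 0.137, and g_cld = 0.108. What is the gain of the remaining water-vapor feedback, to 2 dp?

Amplification A = ΔT/ΔT₀ = 18.2/3.05 = 5.967.
Total gain g = 1 − 1/A = 1 − 1/5.967 = 0.8324.
Known gains sum to 0.017 + 0.137 + 0.108 = 0.262.
g_wv = 0.8324 − 0.262 = 0.57.

0.57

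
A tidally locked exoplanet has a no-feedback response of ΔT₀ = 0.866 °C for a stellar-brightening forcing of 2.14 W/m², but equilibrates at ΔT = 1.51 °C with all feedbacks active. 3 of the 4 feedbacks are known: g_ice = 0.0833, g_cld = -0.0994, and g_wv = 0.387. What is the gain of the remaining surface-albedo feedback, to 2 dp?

Amplification A = ΔT/ΔT₀ = 1.51/0.866 = 1.744.
Total gain g = 1 − 1/A = 1 − 1/1.744 = 0.4266.
Known gains sum to 0.0833 − 0.0994 + 0.387 = 0.3709.
g_alb = 0.4266 − 0.3709 = 0.06.

0.06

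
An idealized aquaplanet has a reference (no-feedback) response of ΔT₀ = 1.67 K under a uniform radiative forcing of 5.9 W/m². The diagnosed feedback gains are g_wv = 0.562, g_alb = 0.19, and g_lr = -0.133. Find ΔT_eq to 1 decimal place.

4.4 K

Total gain g = 0.562 + 0.19 − 0.133 = 0.619.
Amplification A = 1/(1 − 0.619) = 2.625.
ΔT = 1.67 × 2.625 = 4.4 K.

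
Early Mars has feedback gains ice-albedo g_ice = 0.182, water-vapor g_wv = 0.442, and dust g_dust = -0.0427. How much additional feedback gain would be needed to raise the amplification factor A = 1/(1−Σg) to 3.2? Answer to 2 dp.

0.11

Current total gain = 0.5813.
Target gain for A = 3.2: g* = 1 − 1/3.2 = 0.6875.
Additional gain needed = 0.6875 − 0.5813 = 0.11.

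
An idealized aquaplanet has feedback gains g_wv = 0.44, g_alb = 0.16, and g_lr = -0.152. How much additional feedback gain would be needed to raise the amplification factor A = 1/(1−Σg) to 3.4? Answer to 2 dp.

0.26

Current total gain = 0.448.
Target gain for A = 3.4: g* = 1 − 1/3.4 = 0.7059.
Additional gain needed = 0.7059 − 0.448 = 0.26.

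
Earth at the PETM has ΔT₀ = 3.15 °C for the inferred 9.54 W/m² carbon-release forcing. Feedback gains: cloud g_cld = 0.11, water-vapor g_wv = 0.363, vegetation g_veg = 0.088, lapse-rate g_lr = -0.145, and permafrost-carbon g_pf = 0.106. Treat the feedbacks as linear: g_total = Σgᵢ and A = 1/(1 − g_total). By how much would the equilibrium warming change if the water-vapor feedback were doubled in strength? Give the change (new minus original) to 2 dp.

20.80 °C

Original: g = 0.522, ΔT = 3.15/(1−0.522) = 6.5900 °C.
With doubled water-vapor: g' = 0.885, ΔT' = 3.15/(1−0.885) = 27.3913 °C.
Change = 27.3913 − 6.5900 = 20.80 °C.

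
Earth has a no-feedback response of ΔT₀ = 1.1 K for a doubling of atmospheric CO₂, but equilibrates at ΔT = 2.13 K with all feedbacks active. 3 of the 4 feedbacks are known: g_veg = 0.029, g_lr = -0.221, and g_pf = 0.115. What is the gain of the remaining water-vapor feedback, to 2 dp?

Amplification A = ΔT/ΔT₀ = 2.13/1.1 = 1.936.
Total gain g = 1 − 1/A = 1 − 1/1.936 = 0.4835.
Known gains sum to 0.029 − 0.221 + 0.115 = -0.077.
g_wv = 0.4835 + 0.077 = 0.56.

0.56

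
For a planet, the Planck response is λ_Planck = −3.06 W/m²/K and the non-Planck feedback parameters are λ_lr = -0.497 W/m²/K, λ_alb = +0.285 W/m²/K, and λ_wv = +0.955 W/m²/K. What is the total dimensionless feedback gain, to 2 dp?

Convert to gains: g_lr = -0.497/3.06 = -0.1624; g_alb = 0.285/3.06 = 0.09314; g_wv = 0.955/3.06 = 0.3121.
Total gain g = 0.24284.

0.24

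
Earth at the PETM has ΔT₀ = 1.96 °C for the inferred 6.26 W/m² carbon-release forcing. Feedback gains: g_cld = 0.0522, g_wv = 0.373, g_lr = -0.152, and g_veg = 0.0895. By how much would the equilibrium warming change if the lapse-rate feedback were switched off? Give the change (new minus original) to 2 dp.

Original: g = 0.3627, ΔT = 1.96/(1−0.3627) = 3.0755 °C.
Without lapse-rate: g' = 0.5147, ΔT' = 1.96/(1−0.5147) = 4.0387 °C.
Change = 4.0387 − 3.0755 = 0.96 °C.

0.96 °C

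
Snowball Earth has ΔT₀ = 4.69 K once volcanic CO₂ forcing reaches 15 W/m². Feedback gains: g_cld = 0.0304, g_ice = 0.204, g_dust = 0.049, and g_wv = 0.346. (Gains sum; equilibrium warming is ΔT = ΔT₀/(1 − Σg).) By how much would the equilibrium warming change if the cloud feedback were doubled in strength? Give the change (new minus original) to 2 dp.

1.13 K

Original: g = 0.6294, ΔT = 4.69/(1−0.6294) = 12.6552 K.
With doubled cloud: g' = 0.6598, ΔT' = 4.69/(1−0.6598) = 13.7860 K.
Change = 13.7860 − 12.6552 = 1.13 K.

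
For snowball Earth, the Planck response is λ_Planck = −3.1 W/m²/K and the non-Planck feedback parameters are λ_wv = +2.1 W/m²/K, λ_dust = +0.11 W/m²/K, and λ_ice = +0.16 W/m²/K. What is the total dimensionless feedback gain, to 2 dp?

0.76

Convert to gains: g_wv = 2.1/3.1 = 0.6774; g_dust = 0.11/3.1 = 0.03548; g_ice = 0.16/3.1 = 0.05161.
Total gain g = 0.76449.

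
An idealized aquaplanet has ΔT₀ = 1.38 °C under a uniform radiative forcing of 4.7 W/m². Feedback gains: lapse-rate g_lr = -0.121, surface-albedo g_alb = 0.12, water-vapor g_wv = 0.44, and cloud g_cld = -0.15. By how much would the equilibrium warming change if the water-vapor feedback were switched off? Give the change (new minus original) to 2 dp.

Original: g = 0.289, ΔT = 1.38/(1−0.289) = 1.9409 °C.
Without water-vapor: g' = -0.151, ΔT' = 1.38/(1+0.151) = 1.1990 °C.
Change = 1.1990 − 1.9409 = -0.74 °C.

-0.74 °C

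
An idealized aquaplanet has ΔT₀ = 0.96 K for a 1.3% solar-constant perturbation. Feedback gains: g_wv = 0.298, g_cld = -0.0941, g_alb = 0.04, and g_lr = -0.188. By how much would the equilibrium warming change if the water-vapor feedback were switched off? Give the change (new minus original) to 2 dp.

Original: g = 0.0559, ΔT = 0.96/(1−0.0559) = 1.0168 K.
Without water-vapor: g' = -0.2421, ΔT' = 0.96/(1+0.2421) = 0.7729 K.
Change = 0.7729 − 1.0168 = -0.24 K.

-0.24 K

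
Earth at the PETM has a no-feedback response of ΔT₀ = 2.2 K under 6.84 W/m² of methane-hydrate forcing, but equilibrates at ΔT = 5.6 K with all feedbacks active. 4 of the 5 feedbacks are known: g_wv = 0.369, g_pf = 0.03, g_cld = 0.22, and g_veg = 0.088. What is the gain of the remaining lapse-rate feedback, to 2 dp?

Amplification A = ΔT/ΔT₀ = 5.6/2.2 = 2.545.
Total gain g = 1 − 1/A = 1 − 1/2.545 = 0.6071.
Known gains sum to 0.369 + 0.03 + 0.22 + 0.088 = 0.707.
g_lr = 0.6071 − 0.707 = -0.10.

-0.10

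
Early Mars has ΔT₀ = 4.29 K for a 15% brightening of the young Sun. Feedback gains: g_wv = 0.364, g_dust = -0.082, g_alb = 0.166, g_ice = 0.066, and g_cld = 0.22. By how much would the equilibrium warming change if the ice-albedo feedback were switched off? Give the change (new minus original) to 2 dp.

-3.21 K

Original: g = 0.734, ΔT = 4.29/(1−0.734) = 16.1278 K.
Without ice-albedo: g' = 0.668, ΔT' = 4.29/(1−0.668) = 12.9217 K.
Change = 12.9217 − 16.1278 = -3.21 K.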